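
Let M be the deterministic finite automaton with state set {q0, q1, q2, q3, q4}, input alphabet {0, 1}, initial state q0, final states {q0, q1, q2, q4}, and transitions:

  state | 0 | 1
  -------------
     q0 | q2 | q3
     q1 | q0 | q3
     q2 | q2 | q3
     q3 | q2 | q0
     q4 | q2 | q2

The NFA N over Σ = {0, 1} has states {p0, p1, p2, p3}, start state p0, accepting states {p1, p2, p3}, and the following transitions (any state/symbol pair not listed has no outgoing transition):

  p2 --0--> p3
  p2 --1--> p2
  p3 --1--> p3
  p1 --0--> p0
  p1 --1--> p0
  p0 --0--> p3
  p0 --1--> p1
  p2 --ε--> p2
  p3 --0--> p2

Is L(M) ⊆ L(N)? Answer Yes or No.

The empty string ε is in L(M) but not in L(N).
So L(M) ⊄ L(N).

No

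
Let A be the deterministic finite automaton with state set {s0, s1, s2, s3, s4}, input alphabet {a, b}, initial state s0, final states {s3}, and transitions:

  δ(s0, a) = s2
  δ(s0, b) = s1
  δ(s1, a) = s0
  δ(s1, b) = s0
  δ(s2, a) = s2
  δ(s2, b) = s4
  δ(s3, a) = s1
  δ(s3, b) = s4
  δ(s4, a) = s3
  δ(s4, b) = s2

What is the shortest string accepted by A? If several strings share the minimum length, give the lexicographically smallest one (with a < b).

A breadth-first search from s0 reaches an accepting state first via the path s0 → s2 → s4 → s3 on input aba.
No string of length < 3 is accepted (BFS exhausts all shorter strings without reaching an accepting state), and aba is the lexicographically least accepting string of length 3.

aba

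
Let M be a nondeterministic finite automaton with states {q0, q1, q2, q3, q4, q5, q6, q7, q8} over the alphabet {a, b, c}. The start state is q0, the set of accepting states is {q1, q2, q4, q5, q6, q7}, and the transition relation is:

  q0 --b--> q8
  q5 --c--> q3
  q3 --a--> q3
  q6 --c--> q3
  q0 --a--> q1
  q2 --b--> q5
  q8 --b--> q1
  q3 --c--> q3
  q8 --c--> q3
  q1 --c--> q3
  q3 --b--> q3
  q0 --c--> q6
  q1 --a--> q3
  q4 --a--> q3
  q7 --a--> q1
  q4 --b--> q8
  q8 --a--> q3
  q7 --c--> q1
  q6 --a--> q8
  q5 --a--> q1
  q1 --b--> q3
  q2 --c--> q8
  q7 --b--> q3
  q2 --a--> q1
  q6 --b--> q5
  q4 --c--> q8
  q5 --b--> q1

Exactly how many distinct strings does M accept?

The useful subgraph on states {q0, q1, q5, q6, q8} is acyclic, so L(M) is finite; the longest accepting path visits 4 useful states, giving maximum string length 3.
Counting accepting paths from q0 by length: 2 of length 1, 2 of length 2, 3 of length 3. Total 7.

7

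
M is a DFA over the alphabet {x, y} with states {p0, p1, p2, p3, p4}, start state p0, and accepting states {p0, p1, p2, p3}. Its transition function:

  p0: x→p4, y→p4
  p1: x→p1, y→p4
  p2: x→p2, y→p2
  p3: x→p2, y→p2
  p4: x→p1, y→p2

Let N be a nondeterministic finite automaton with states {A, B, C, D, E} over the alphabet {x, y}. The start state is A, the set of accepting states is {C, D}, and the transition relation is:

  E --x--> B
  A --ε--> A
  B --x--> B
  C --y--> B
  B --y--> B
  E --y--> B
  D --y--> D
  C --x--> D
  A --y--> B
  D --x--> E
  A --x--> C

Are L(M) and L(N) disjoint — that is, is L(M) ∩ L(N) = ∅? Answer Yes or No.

The string xx is accepted by both M and N.
Hence L(M) ∩ L(N) ≠ ∅.

No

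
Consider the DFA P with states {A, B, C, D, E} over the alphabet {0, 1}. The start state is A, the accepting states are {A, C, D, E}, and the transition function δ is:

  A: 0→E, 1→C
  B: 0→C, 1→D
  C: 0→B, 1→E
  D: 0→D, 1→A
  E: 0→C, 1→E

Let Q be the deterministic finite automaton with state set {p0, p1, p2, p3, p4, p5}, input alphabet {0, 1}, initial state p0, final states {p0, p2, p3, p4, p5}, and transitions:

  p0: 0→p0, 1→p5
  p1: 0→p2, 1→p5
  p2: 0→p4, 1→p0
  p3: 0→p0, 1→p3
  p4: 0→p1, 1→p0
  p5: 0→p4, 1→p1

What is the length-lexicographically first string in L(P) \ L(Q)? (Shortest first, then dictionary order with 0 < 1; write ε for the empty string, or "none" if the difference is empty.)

11

The string 11 is accepted by P but not by Q.
No shorter string lies in the difference, and 11 is the lexicographically first length-2 string in L(P) \ L(Q).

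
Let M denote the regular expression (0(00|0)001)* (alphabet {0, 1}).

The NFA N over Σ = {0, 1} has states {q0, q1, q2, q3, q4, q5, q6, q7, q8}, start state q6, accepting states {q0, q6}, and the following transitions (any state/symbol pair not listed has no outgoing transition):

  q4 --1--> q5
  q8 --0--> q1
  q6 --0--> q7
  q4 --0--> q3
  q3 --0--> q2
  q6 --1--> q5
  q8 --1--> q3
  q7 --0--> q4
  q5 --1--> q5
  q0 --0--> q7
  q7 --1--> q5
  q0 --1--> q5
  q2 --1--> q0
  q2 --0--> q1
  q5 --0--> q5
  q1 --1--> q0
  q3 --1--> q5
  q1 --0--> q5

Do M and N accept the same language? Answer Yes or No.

Yes

Converting the expression M to a DFA (subset construction, then merging equivalent states) gives the minimal DFA with states {m0, m1, m2, m3, m4, m5, m6}, start state m0, accepting states {m0} and transitions m0: 0→m1, 1→m2; m1: 0→m3, 1→m2; m2: 0→m2, 1→m2; m3: 0→m4, 1→m2; m4: 0→m5, 1→m2; m5: 0→m6, 1→m0; m6: 0→m2, 1→m0.
Exploring the product automaton M × N from the start pair (m0, q6), following both machines on each input symbol, reaches 8 state pairs: (m0, q6), (m1, q7), (m2, q5), (m3, q4), (m4, q3), (m5, q2), (m6, q1), (m0, q0).
M accepts in {m0} and N accepts in {q0, q6}. In every reachable pair the two components are either both accepting — (m0, q6), (m0, q0) — or both non-accepting, so no string is accepted by exactly one of the machines: L(M) \ L(N) and L(N) \ L(M) are both empty.
Hence every string is accepted by M iff it is accepted by N, and the two languages coincide.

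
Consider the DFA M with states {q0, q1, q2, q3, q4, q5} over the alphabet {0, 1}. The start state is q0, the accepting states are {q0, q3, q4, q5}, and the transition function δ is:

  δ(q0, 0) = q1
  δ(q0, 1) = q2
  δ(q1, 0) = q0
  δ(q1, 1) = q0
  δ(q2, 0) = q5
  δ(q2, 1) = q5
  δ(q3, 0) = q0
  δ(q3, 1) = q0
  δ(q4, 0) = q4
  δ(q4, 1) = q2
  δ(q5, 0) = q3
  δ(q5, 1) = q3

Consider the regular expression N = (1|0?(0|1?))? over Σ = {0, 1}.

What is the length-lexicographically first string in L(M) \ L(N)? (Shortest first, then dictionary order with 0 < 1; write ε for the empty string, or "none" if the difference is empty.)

The string 10 is accepted by M but not by N.
No shorter string lies in the difference, and 10 is the lexicographically first length-2 string in L(M) \ L(N).

10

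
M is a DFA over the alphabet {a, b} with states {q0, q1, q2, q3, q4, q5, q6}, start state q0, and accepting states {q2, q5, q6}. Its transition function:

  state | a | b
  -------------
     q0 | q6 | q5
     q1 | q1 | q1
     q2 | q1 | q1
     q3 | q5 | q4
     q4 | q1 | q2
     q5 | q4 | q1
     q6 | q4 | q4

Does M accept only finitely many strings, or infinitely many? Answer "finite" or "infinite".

finite

The useful states (reachable from q0 and able to reach an accepting state) are {q0, q2, q4, q5, q6}.
Restricted to these states the transition graph has no cycle, so every accepting path has bounded length and L is finite.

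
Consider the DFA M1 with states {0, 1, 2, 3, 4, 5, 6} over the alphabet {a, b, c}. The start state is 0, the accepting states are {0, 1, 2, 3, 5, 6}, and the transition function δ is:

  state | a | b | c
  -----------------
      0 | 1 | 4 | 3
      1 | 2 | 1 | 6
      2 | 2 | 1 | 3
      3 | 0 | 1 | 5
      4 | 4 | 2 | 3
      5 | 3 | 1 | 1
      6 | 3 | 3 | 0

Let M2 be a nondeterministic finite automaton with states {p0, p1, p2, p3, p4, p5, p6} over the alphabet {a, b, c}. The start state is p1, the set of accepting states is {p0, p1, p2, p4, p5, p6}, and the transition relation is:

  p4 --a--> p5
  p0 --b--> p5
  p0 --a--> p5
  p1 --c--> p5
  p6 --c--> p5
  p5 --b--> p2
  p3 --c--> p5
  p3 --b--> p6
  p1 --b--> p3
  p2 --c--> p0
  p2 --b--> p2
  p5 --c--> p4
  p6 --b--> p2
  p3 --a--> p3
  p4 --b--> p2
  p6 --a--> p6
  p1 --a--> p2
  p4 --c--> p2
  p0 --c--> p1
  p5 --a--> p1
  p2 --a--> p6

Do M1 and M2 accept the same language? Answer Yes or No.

Exploring the product automaton M1 × M2 from the start pair (0, p1), following both machines on each input symbol, reaches 7 state pairs: (0, p1), (1, p2), (4, p3), (3, p5), (2, p6), (6, p0), (5, p4).
M1 accepts in {0, 1, 2, 3, 5, 6} and M2 accepts in {p0, p1, p2, p4, p5, p6}. In every reachable pair the two components are either both accepting — (0, p1), (1, p2), (3, p5), (2, p6), (6, p0), (5, p4) — or both non-accepting, so no string is accepted by exactly one of the machines: L(M1) \ L(M2) and L(M2) \ L(M1) are both empty.
Hence every string is accepted by M1 iff it is accepted by M2, and the two languages coincide.

Yes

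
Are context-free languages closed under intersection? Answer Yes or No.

{aⁿbⁿcᵐ : m,n≥0} and {aᵐbⁿcⁿ : m,n≥0} are both context-free, but their intersection {aⁿbⁿcⁿ : n≥0} is not (pumping lemma).

No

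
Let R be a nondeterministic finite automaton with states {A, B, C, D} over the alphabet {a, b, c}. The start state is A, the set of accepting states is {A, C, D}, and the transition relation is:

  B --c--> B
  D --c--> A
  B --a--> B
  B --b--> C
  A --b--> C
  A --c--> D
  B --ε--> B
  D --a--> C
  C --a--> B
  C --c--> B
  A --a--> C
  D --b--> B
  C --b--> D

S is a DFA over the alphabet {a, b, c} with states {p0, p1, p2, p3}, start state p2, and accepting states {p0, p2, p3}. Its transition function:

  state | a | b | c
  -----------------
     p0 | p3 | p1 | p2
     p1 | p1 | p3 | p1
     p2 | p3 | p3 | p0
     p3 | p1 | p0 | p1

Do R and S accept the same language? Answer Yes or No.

Yes

Exploring the product automaton R × S from the start pair (A, p2), following both machines on each input symbol, reaches 4 state pairs: (A, p2), (C, p3), (D, p0), (B, p1).
R accepts in {A, C, D} and S accepts in {p0, p2, p3}. In every reachable pair the two components are either both accepting — (A, p2), (C, p3), (D, p0) — or both non-accepting, so no string is accepted by exactly one of the machines: L(R) \ L(S) and L(S) \ L(R) are both empty.
Hence every string is accepted by R iff it is accepted by S, and the two languages coincide.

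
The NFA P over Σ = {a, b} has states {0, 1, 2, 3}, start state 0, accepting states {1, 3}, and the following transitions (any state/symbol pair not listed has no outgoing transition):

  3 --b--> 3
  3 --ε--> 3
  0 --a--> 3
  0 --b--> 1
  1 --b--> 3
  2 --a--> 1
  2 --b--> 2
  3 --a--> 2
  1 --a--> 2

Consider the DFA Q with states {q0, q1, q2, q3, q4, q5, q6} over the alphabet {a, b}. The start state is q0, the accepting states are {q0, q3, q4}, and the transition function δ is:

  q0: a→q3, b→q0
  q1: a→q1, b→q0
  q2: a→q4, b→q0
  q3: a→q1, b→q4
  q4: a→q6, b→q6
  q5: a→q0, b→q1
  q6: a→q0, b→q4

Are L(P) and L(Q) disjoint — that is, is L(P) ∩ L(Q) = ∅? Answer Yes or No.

The string a is accepted by both P and Q.
Hence L(P) ∩ L(Q) ≠ ∅.

No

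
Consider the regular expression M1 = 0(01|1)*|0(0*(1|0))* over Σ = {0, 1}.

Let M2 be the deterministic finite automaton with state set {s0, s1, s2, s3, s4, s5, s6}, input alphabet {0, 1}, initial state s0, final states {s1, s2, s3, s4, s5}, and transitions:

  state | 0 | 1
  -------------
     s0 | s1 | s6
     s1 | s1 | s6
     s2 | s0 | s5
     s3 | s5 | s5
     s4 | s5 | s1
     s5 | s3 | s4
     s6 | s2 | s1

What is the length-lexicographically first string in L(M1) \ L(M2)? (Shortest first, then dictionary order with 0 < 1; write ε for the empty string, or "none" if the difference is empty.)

The string 01 is accepted by M1 but not by M2.
No shorter string lies in the difference, and 01 is the lexicographically first length-2 string in L(M1) \ L(M2).

01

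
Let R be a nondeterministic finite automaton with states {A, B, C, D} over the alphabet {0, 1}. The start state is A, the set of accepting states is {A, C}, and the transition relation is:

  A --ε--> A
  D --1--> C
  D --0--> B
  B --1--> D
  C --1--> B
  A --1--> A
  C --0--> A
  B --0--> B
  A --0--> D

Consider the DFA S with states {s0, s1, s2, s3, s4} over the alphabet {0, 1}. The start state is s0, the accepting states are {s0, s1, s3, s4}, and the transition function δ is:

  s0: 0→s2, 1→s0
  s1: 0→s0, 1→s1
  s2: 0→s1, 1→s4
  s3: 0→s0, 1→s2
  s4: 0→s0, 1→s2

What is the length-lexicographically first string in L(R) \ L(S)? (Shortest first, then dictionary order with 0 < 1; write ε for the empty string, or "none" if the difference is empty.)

01111

The string 01111 is accepted by R but not by S.
No shorter string lies in the difference, and 01111 is the lexicographically first length-5 string in L(R) \ L(S).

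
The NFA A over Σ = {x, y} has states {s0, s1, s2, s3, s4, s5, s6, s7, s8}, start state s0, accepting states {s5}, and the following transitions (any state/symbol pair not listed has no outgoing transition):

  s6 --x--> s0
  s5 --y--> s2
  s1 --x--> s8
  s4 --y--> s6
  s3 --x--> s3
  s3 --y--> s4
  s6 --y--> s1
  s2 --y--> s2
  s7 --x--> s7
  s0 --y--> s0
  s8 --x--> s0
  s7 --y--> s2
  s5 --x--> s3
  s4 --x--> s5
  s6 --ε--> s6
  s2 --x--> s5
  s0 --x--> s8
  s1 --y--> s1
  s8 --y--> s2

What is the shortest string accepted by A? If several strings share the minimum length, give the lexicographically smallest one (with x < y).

A breadth-first search from s0 reaches an accepting state first via the path s0 → s8 → s2 → s5 on input xyx.
No string of length < 3 is accepted (BFS exhausts all shorter strings without reaching an accepting state), and xyx is the lexicographically least accepting string of length 3.

xyx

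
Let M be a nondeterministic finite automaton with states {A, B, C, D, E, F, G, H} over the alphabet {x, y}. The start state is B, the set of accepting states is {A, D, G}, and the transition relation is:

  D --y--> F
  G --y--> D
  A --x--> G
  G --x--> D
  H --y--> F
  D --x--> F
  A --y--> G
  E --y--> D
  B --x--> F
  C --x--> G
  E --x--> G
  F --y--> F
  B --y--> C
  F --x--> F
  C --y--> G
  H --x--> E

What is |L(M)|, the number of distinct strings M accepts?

The useful subgraph on states {B, C, D, G} is acyclic, so L(M) is finite; the longest accepting path visits 4 useful states, giving maximum string length 3.
Counting accepting paths from B by length: 2 of length 2, 4 of length 3. Total 6.

6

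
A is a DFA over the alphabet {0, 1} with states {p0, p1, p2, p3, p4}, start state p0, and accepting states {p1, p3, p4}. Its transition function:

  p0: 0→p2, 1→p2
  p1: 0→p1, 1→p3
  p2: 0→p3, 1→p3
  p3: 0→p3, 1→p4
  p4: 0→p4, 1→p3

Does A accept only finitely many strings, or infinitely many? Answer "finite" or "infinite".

infinite

State p3 is reachable from the start and can reach an accepting state, and it lies on the cycle p3 → p3.
Traversing that cycle any number of times yields accepted strings of unbounded length, so the language is infinite.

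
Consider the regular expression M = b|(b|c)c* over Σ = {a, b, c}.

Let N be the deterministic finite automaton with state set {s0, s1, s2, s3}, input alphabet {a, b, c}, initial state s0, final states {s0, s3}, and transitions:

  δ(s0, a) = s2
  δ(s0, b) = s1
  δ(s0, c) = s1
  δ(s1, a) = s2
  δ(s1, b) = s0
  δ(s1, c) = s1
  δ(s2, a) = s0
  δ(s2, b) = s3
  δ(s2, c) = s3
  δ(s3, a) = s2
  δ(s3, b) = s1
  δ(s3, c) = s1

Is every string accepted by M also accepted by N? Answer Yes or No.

The string b is in L(M) but not in L(N).
So L(M) ⊄ L(N).

No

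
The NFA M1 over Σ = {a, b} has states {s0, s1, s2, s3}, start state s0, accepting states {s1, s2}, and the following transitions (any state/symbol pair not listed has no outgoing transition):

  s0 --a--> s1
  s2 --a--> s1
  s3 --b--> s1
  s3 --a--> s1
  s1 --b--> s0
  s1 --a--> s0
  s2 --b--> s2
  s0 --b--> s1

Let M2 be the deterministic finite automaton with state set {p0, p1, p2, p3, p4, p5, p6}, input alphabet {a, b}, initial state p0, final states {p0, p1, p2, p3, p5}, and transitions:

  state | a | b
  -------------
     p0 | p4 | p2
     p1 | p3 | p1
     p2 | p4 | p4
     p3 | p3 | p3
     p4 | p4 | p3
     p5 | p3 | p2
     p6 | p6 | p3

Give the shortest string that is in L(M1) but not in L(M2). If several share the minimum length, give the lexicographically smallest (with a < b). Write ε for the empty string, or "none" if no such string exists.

The string a is accepted by M1 but not by M2.
No shorter string lies in the difference, and a is the lexicographically first length-1 string in L(M1) \ L(M2).

a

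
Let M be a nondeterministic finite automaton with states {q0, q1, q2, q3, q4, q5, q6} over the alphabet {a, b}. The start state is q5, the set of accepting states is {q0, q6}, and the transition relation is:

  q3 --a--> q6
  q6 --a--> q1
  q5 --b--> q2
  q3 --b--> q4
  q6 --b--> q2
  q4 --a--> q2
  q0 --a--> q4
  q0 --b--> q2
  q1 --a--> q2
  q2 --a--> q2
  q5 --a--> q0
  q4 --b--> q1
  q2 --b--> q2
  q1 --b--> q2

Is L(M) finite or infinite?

The useful states (reachable from q5 and able to reach an accepting state) are {q0, q5}.
Restricted to these states the transition graph has no cycle, so every accepting path has bounded length and L is finite.

finite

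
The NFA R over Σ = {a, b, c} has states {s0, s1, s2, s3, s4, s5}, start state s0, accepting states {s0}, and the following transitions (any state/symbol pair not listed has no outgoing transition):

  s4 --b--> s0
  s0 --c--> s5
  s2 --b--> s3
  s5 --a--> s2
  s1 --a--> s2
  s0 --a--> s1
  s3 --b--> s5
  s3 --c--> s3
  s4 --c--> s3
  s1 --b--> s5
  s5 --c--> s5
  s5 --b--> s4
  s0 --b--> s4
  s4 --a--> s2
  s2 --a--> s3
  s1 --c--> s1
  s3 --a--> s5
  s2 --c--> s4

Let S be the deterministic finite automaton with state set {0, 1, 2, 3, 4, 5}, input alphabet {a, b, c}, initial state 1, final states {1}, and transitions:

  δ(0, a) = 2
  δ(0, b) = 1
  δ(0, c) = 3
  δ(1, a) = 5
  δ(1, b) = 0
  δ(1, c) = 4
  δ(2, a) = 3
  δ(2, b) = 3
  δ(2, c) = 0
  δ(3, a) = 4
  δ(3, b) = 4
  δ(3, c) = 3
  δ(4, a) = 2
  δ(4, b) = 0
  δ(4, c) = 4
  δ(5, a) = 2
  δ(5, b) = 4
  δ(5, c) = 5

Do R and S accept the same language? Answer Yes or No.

Yes

Exploring the product automaton R × S from the start pair (s0, 1), following both machines on each input symbol, reaches 6 state pairs: (s0, 1), (s1, 5), (s4, 0), (s5, 4), (s2, 2), (s3, 3).
R accepts in {s0} and S accepts in {1}. In every reachable pair the two components are either both accepting — (s0, 1) — or both non-accepting, so no string is accepted by exactly one of the machines: L(R) \ L(S) and L(S) \ L(R) are both empty.
Hence every string is accepted by R iff it is accepted by S, and the two languages coincide.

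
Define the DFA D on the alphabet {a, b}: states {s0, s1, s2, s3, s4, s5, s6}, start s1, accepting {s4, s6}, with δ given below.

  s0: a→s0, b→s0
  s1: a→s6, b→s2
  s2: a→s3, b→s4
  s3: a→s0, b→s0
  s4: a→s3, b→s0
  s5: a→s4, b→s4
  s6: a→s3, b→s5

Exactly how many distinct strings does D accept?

4

The useful subgraph on states {s1, s2, s4, s5, s6} is acyclic, so L(D) is finite; the longest accepting path visits 4 useful states, giving maximum string length 3.
Counting accepting paths from s1 by length: 1 of length 1, 1 of length 2, 2 of length 3. Total 4.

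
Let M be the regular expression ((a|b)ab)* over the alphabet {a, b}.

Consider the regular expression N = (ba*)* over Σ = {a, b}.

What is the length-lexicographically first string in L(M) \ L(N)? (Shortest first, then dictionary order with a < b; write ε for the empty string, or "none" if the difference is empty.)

aab

The string aab is accepted by M but not by N.
No shorter string lies in the difference, and aab is the lexicographically first length-3 string in L(M) \ L(N).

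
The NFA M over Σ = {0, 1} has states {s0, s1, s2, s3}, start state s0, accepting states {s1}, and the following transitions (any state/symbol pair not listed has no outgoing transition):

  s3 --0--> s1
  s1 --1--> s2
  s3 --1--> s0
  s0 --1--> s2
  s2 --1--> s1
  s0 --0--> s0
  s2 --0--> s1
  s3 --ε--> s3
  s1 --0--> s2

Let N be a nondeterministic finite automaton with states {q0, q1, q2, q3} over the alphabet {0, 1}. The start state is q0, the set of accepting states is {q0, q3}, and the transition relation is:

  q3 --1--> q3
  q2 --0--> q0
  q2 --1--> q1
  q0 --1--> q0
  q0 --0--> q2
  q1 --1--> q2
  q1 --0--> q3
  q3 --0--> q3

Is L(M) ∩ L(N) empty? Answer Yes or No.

No

The string 11 is accepted by both M and N.
Hence L(M) ∩ L(N) ≠ ∅.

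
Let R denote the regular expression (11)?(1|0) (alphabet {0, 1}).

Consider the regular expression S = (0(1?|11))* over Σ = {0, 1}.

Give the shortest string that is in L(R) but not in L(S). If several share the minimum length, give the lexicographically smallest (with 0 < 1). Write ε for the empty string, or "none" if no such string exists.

The string 1 is accepted by R but not by S.
No shorter string lies in the difference, and 1 is the lexicographically first length-1 string in L(R) \ L(S).

1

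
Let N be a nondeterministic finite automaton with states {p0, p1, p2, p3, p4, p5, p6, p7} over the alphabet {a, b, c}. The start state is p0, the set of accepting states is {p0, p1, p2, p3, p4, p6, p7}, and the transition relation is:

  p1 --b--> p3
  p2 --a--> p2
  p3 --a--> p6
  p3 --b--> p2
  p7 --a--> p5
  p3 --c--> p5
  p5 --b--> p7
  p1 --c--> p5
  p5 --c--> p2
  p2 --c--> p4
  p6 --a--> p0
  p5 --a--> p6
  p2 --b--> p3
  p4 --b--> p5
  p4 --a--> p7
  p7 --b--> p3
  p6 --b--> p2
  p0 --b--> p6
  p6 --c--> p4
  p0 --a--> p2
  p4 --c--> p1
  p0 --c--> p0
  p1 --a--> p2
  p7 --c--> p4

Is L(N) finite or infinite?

infinite

State p0 is reachable from the start and can reach an accepting state, and it lies on the cycle p0 → p0.
Traversing that cycle any number of times yields accepted strings of unbounded length, so the language is infinite.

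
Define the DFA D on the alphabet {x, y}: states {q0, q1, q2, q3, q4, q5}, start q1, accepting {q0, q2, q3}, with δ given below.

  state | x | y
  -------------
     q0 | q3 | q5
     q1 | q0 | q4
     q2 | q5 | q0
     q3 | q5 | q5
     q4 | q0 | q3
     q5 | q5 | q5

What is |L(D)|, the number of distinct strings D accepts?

The useful subgraph on states {q0, q1, q3, q4} is acyclic, so L(D) is finite; the longest accepting path visits 4 useful states, giving maximum string length 3.
Counting accepting paths from q1 by length: 1 of length 1, 3 of length 2, 1 of length 3. Total 5.

5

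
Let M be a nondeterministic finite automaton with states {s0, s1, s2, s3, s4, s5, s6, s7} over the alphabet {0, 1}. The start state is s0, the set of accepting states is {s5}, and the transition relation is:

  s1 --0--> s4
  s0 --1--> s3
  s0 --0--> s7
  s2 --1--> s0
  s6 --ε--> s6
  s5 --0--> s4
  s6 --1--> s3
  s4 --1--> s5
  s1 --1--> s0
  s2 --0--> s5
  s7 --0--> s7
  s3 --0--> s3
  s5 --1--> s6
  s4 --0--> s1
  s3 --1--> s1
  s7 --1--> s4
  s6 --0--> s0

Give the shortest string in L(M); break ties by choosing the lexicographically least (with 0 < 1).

A breadth-first search from s0 reaches an accepting state first via the path s0 → s7 → s4 → s5 on input 011.
No string of length < 3 is accepted (BFS exhausts all shorter strings without reaching an accepting state), and 011 is the lexicographically least accepting string of length 3.

011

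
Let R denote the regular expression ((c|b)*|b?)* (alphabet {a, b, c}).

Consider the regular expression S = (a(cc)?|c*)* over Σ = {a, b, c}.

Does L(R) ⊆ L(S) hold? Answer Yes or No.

No

The string b is in L(R) but not in L(S).
So L(R) ⊄ L(S).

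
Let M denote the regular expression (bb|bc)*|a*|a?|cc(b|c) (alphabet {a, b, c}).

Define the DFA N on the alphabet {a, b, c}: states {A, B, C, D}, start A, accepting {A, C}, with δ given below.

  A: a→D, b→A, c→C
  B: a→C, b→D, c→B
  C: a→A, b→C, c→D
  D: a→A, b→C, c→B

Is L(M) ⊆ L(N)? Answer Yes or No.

No

The string a is in L(M) but not in L(N).
So L(M) ⊄ L(N).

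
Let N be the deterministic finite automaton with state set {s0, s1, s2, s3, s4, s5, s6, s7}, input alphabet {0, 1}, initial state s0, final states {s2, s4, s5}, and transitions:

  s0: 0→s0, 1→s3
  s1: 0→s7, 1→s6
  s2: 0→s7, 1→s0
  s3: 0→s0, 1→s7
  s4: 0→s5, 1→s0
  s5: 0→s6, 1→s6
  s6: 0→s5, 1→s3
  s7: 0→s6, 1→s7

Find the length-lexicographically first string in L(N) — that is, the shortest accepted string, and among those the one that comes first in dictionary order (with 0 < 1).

A breadth-first search from s0 reaches an accepting state first via the path s0 → s3 → s7 → s6 → s5 on input 1100.
No string of length < 4 is accepted (BFS exhausts all shorter strings without reaching an accepting state), and 1100 is the lexicographically least accepting string of length 4.

1100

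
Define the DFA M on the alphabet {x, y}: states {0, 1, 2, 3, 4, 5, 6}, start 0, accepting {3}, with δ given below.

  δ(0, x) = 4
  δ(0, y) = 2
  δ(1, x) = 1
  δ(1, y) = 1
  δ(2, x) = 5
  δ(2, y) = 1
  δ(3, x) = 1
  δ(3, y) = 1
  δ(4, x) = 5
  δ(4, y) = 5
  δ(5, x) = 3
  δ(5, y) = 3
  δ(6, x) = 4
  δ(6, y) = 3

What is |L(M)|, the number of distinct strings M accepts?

6

The useful subgraph on states {0, 2, 3, 4, 5} is acyclic, so L(M) is finite; the longest accepting path visits 4 useful states, giving maximum string length 3.
Counting accepting paths from 0 by length: 6 of length 3. Total 6.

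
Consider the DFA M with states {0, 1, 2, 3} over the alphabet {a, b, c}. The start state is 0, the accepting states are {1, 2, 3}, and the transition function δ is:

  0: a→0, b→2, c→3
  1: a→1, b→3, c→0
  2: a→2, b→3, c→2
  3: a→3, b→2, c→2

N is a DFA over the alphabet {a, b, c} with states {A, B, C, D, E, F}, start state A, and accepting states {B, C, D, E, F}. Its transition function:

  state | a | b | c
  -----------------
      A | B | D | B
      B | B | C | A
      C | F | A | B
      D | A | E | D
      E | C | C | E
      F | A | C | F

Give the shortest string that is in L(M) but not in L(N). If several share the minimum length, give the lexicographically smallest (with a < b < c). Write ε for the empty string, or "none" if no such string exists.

ac

The string ac is accepted by M but not by N.
No shorter string lies in the difference, and ac is the lexicographically first length-2 string in L(M) \ L(N).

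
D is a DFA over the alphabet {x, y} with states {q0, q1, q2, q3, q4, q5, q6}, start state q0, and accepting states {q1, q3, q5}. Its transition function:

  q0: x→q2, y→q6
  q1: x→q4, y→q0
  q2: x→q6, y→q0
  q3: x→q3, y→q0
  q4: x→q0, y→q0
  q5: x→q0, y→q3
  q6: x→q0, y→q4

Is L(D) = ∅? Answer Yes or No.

Yes

The states reachable from the start state are {q0, q2, q4, q6}.
None of the accepting states {q1, q3, q5} is reachable, so no string is accepted and L(D) = ∅.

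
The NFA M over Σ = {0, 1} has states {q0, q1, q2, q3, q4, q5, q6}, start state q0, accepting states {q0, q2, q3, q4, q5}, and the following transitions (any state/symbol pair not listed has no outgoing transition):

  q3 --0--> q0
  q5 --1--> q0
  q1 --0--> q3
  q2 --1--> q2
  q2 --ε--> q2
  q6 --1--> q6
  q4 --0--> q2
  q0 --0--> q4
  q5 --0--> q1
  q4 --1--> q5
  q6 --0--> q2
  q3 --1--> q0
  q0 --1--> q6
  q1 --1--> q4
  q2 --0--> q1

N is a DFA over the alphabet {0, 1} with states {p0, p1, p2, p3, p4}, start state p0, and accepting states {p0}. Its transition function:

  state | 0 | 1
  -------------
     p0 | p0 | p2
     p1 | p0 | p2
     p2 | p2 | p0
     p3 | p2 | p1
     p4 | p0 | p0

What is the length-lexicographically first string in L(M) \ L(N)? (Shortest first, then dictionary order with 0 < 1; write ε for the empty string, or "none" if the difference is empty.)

01

The string 01 is accepted by M but not by N.
No shorter string lies in the difference, and 01 is the lexicographically first length-2 string in L(M) \ L(N).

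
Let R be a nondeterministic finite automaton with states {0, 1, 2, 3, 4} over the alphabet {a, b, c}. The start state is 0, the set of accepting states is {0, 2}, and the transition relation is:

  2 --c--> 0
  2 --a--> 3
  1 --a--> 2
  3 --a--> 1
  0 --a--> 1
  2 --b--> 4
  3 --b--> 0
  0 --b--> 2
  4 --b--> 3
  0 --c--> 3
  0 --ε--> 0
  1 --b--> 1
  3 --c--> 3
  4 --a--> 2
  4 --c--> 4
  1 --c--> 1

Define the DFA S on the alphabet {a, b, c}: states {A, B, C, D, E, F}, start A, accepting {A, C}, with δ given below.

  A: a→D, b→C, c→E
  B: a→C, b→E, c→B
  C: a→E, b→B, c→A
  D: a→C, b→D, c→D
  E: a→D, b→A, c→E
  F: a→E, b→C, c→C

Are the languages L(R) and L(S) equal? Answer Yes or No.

Yes

Exploring the product automaton R × S from the start pair (0, A), following both machines on each input symbol, reaches 5 state pairs: (0, A), (1, D), (2, C), (3, E), (4, B).
R accepts in {0, 2} and S accepts in {A, C}. In every reachable pair the two components are either both accepting — (0, A), (2, C) — or both non-accepting, so no string is accepted by exactly one of the machines: L(R) \ L(S) and L(S) \ L(R) are both empty.
Hence every string is accepted by R iff it is accepted by S, and the two languages coincide.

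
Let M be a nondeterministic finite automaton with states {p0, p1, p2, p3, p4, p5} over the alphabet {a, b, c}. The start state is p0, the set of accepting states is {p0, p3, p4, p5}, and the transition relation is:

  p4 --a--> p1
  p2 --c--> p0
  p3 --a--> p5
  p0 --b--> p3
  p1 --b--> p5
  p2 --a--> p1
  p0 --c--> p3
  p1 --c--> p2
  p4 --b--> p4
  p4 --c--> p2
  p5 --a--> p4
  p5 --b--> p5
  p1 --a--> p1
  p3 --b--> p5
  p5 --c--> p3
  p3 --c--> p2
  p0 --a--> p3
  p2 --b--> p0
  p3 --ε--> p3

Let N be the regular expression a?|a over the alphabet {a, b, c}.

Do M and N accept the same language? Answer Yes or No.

The string b is accepted by M but rejected by N.
So L(M) ≠ L(N).

No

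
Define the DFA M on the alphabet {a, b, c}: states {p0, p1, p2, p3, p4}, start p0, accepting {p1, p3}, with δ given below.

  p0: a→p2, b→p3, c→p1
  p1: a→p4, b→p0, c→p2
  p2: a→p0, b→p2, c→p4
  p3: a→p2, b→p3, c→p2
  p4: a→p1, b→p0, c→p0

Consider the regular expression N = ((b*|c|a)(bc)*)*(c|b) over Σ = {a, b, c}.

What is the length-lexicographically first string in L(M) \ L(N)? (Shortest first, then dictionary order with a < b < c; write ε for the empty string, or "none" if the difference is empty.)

The string aca is accepted by M but not by N.
No shorter string lies in the difference, and aca is the lexicographically first length-3 string in L(M) \ L(N).

aca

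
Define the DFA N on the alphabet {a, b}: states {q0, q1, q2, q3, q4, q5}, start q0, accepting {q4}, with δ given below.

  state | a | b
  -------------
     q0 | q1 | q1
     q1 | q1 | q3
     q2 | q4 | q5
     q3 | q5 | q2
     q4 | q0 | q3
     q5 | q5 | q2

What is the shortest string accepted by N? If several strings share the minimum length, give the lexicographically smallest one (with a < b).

A breadth-first search from q0 reaches an accepting state first via the path q0 → q1 → q3 → q2 → q4 on input abba.
No string of length < 4 is accepted (BFS exhausts all shorter strings without reaching an accepting state), and abba is the lexicographically least accepting string of length 4.

abba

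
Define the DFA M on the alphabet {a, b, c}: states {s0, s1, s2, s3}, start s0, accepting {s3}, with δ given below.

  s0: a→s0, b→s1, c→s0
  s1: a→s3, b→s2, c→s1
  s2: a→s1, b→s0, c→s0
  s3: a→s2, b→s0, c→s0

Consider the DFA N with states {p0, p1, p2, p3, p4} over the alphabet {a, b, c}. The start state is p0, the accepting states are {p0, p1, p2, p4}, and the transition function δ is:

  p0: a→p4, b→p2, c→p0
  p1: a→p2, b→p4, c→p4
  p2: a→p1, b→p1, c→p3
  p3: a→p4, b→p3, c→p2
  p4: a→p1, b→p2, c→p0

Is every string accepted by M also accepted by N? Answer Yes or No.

Yes

Exploring the product automaton M × N from the start pair (s0, p0), following both machines on each input symbol, reaches 17 state pairs: (s0, p0), (s0, p4), (s1, p2), (s0, p1), (s3, p1), (s2, p1), (s1, p3), (s0, p2), (s1, p4), (s2, p2), (s3, p4), (s2, p3), (s1, p1), (s0, p3), (s1, p0), (s3, p2), (s2, p4).
M accepts in {s3} and N accepts in {p0, p1, p2, p4}. The reachable pairs whose M-component is accepting are (s3, p1), (s3, p4), (s3, p2); in each of them the N-component is accepting too, so the product for L(M) \ L(N) (M-component accepting, N-component rejecting) has no reachable accepting pair and the difference is empty.
Hence every string in L(M) is also in L(N).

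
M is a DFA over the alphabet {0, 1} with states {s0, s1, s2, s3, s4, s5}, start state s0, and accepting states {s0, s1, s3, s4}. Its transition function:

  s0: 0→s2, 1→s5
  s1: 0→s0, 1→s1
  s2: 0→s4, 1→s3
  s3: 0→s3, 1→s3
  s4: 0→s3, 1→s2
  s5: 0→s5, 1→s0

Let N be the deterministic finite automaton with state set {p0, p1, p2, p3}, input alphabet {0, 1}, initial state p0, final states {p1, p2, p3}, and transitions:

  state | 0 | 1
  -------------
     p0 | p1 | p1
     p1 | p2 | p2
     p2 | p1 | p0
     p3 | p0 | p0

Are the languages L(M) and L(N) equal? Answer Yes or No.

No

The empty string ε is accepted by M but rejected by N.
So L(M) ≠ L(N).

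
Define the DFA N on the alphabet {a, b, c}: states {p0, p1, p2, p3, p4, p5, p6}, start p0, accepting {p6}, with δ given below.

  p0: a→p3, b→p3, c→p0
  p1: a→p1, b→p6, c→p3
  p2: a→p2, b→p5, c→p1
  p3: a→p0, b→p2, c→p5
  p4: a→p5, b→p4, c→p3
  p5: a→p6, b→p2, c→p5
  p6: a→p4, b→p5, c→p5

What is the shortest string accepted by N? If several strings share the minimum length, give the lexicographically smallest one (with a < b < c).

A breadth-first search from p0 reaches an accepting state first via the path p0 → p3 → p5 → p6 on input aca.
No string of length < 3 is accepted (BFS exhausts all shorter strings without reaching an accepting state), and aca is the lexicographically least accepting string of length 3.

aca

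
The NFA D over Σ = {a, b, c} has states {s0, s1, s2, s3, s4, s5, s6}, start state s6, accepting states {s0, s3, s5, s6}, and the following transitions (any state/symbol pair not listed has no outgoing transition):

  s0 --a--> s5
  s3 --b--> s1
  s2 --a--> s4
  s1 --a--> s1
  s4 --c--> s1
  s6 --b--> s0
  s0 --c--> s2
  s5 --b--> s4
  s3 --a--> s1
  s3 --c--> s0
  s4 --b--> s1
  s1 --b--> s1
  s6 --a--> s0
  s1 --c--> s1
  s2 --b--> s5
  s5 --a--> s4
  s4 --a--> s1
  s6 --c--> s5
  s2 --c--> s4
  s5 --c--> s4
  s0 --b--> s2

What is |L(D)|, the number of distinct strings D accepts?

10

The useful subgraph on states {s0, s2, s5, s6} is acyclic, so L(D) is finite; the longest accepting path visits 4 useful states, giving maximum string length 3.
Counting accepting paths from s6 by length: 1 of length 0, 3 of length 1, 2 of length 2, 4 of length 3. Total 10.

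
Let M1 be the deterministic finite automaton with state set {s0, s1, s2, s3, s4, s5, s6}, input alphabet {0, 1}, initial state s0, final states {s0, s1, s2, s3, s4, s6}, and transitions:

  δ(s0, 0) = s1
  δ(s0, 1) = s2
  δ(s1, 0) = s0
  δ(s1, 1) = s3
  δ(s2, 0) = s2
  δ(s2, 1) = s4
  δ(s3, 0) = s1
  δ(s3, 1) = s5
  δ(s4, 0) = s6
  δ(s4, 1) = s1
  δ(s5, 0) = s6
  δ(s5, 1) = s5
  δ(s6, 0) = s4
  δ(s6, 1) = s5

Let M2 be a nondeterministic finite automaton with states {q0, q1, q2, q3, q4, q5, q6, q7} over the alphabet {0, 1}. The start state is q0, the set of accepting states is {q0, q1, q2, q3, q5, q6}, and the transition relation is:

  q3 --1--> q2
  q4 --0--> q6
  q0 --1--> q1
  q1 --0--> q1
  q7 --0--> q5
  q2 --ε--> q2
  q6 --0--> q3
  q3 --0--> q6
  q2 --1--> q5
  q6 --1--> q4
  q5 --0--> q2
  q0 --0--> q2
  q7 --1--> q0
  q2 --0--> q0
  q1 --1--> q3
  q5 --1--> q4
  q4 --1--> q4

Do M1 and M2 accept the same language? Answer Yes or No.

Yes

Exploring the product automaton M1 × M2 from the start pair (s0, q0), following both machines on each input symbol, reaches 7 state pairs: (s0, q0), (s1, q2), (s2, q1), (s3, q5), (s4, q3), (s5, q4), (s6, q6).
M1 accepts in {s0, s1, s2, s3, s4, s6} and M2 accepts in {q0, q1, q2, q3, q5, q6}. In every reachable pair the two components are either both accepting — (s0, q0), (s1, q2), (s2, q1), (s3, q5), (s4, q3), (s6, q6) — or both non-accepting, so no string is accepted by exactly one of the machines: L(M1) \ L(M2) and L(M2) \ L(M1) are both empty.
Hence every string is accepted by M1 iff it is accepted by M2, and the two languages coincide.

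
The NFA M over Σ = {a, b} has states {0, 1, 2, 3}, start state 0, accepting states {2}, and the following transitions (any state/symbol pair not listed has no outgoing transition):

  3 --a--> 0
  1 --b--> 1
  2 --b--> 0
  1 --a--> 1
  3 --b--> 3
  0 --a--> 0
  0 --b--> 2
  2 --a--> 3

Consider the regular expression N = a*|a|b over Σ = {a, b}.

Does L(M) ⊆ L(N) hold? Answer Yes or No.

No

The string ab is in L(M) but not in L(N).
So L(M) ⊄ L(N).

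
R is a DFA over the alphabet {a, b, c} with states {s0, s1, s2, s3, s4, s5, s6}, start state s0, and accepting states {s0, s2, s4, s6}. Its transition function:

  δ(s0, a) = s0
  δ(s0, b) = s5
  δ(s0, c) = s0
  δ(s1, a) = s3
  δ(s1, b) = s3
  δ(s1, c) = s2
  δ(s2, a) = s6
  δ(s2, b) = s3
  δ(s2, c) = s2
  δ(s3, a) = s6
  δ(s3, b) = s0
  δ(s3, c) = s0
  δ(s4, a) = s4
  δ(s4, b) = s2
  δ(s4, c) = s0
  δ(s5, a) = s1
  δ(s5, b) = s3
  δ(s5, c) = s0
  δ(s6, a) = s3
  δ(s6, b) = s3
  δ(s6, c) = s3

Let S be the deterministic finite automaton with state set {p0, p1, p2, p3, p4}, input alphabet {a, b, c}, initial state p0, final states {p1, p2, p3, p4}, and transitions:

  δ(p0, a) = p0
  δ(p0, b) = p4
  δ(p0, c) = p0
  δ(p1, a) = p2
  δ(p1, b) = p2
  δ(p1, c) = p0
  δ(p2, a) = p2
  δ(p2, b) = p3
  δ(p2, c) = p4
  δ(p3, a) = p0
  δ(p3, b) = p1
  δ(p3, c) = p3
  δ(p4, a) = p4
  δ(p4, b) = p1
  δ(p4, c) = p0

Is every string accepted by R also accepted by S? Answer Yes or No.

No

The empty string ε is in L(R) but not in L(S).
So L(R) ⊄ L(S).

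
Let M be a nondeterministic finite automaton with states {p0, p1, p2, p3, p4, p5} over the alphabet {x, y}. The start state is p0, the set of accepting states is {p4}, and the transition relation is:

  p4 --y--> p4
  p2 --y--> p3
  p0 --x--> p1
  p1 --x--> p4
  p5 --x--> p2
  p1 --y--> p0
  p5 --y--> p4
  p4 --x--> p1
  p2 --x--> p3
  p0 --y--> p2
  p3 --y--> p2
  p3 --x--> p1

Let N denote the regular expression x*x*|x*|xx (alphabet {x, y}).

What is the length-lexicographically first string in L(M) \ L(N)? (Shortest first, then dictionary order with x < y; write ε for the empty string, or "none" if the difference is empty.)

xxy

The string xxy is accepted by M but not by N.
No shorter string lies in the difference, and xxy is the lexicographically first length-3 string in L(M) \ L(N).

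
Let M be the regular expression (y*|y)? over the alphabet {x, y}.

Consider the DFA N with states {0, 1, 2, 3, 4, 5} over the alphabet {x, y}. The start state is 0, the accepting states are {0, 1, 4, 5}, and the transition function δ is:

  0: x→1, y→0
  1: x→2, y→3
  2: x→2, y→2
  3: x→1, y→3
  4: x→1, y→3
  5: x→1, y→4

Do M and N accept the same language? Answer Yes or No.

The string x is accepted by N but rejected by M.
So L(M) ≠ L(N).

No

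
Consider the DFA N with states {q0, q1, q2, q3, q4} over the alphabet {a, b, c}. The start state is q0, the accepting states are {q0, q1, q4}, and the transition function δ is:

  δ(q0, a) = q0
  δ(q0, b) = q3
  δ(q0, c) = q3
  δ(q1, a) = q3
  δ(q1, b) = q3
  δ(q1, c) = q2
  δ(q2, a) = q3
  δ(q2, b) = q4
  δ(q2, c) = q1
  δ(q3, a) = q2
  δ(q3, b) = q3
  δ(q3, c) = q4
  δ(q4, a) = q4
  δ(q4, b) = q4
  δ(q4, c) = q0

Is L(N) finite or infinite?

infinite

State q0 is reachable from the start and can reach an accepting state, and it lies on the cycle q0 → q0.
Traversing that cycle any number of times yields accepted strings of unbounded length, so the language is infinite.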